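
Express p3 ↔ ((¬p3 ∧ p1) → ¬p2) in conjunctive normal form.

(p1 ∨ p3) ∧ (p2 ∨ p3)

p3 ↔ ((¬p3 ∧ p1) → ¬p2)
⇔ (p3 → ((¬p3 ∧ p1) → ¬p2)) ∧ (((¬p3 ∧ p1) → ¬p2) → p3)   (eliminate ↔)
⇔ (¬p3 ∨ ((¬p3 ∧ p1) → ¬p2)) ∧ (((¬p3 ∧ p1) → ¬p2) → p3)   (eliminate →)
⇔ (¬p3 ∨ ¬(¬p3 ∧ p1) ∨ ¬p2) ∧ (((¬p3 ∧ p1) → ¬p2) → p3)   (eliminate →)
⇔ (¬p3 ∨ ¬(¬p3 ∧ p1) ∨ ¬p2) ∧ (¬((¬p3 ∧ p1) → ¬p2) ∨ p3)   (eliminate →)
⇔ (¬p3 ∨ ¬(¬p3 ∧ p1) ∨ ¬p2) ∧ (¬(¬(¬p3 ∧ p1) ∨ ¬p2) ∨ p3)   (eliminate →)
⇔ (¬p3 ∨ ¬¬p3 ∨ ¬p1 ∨ ¬p2) ∧ (¬(¬(¬p3 ∧ p1) ∨ ¬p2) ∨ p3)   (De Morgan)
⇔ (¬p3 ∨ p3 ∨ ¬p1 ∨ ¬p2) ∧ (¬(¬(¬p3 ∧ p1) ∨ ¬p2) ∨ p3)   (double negation)
⇔ (¬p3 ∨ p3 ∨ ¬p1 ∨ ¬p2) ∧ ((¬¬(¬p3 ∧ p1) ∧ ¬¬p2) ∨ p3)   (De Morgan)
⇔ (¬p3 ∨ p3 ∨ ¬p1 ∨ ¬p2) ∧ ((¬p3 ∧ p1 ∧ ¬¬p2) ∨ p3)   (double negation)
⇔ (¬p3 ∨ p3 ∨ ¬p1 ∨ ¬p2) ∧ ((¬p3 ∧ p1 ∧ p2) ∨ p3)   (double negation)
⇔ (¬p3 ∨ p3 ∨ ¬p1 ∨ ¬p2) ∧ (¬p3 ∨ p3) ∧ (p1 ∨ p3) ∧ (p2 ∨ p3)   (distribute ∨ over ∧)
⇔ (p1 ∨ p3) ∧ (p2 ∨ p3)   (simplify)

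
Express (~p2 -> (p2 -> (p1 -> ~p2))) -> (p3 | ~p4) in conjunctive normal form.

(~p2 | p3 | ~p4) & (p2 | p3 | ~p4) & (p1 | p3 | ~p4)

(~p2 -> (p2 -> (p1 -> ~p2))) -> (p3 | ~p4)
= ~(~p2 -> (p2 -> (p1 -> ~p2))) | p3 | ~p4   [eliminate ->]
= ~(~~p2 | (p2 -> (p1 -> ~p2))) | p3 | ~p4   [eliminate ->]
= ~(~~p2 | ~p2 | (p1 -> ~p2)) | p3 | ~p4   [eliminate ->]
= ~(~~p2 | ~p2 | ~p1 | ~p2) | p3 | ~p4   [eliminate ->]
= (~~~p2 & ~~p2 & ~~p1 & ~~p2) | p3 | ~p4   [De Morgan]
= (~p2 & ~~p2 & ~~p1 & ~~p2) | p3 | ~p4   [double negation]
= (~p2 & p2 & ~~p1 & ~~p2) | p3 | ~p4   [double negation]
= (~p2 & p2 & p1 & ~~p2) | p3 | ~p4   [double negation]
= (~p2 & p2 & p1 & p2) | p3 | ~p4   [double negation]
= (~p2 | p3 | ~p4) & (p2 | p3 | ~p4) & (p1 | p3 | ~p4) & (p2 | p3 | ~p4)   [distribute | over &]
= (~p2 | p3 | ~p4) & (p2 | p3 | ~p4) & (p1 | p3 | ~p4)   [simplify]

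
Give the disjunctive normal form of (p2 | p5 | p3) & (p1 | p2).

p2 | (p5 & p1) | (p3 & p1)

(p2 | p5 | p3) & (p1 | p2)
⇔ (p2 & p1) | (p2 & p2) | (p5 & p1) | (p5 & p2) | (p3 & p1) | (p3 & p2)
⇔ p2 | (p5 & p1) | (p3 & p1)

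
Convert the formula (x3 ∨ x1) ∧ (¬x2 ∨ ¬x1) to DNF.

(x3 ∨ x1) ∧ (¬x2 ∨ ¬x1)
≡ (x3 ∧ ¬x2) ∨ (x3 ∧ ¬x1) ∨ (x1 ∧ ¬x2) ∨ (x1 ∧ ¬x1)   — distribute ∧ over ∨
≡ (x3 ∧ ¬x2) ∨ (x3 ∧ ¬x1) ∨ (x1 ∧ ¬x2)   — simplify

(x3 ∧ ¬x2) ∨ (x3 ∧ ¬x1) ∨ (x1 ∧ ¬x2)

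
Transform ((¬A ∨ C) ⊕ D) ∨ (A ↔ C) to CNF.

(¬A ∨ C ∨ D) ∧ (A ∨ ¬D ∨ ¬C)

((¬A ∨ C) ⊕ D) ∨ (A ↔ C)
= ((¬A ∨ C ∨ D) ∧ ¬((¬A ∨ C) ∧ D)) ∨ (A ↔ C)   (expand ⊕)
= ((¬A ∨ C ∨ D) ∧ ¬((¬A ∨ C) ∧ D)) ∨ ((A → C) ∧ (C → A))   (eliminate ↔)
= ((¬A ∨ C ∨ D) ∧ ¬((¬A ∨ C) ∧ D)) ∨ ((¬A ∨ C) ∧ (C → A))   (eliminate →)
= ((¬A ∨ C ∨ D) ∧ ¬((¬A ∨ C) ∧ D)) ∨ ((¬A ∨ C) ∧ (¬C ∨ A))   (eliminate →)
= ((¬A ∨ C ∨ D) ∧ (¬(¬A ∨ C) ∨ ¬D)) ∨ ((¬A ∨ C) ∧ (¬C ∨ A))   (De Morgan)
= ((¬A ∨ C ∨ D) ∧ ((¬¬A ∧ ¬C) ∨ ¬D)) ∨ ((¬A ∨ C) ∧ (¬C ∨ A))   (De Morgan)
= ((¬A ∨ C ∨ D) ∧ ((A ∧ ¬C) ∨ ¬D)) ∨ ((¬A ∨ C) ∧ (¬C ∨ A))   (double negation)
= (¬A ∨ C ∨ D ∨ ¬A ∨ C) ∧ (¬A ∨ C ∨ D ∨ ¬C ∨ A) ∧ (A ∨ ¬D ∨ ¬A ∨ C) ∧ (A ∨ ¬D ∨ ¬C ∨ A) ∧ (¬C ∨ ¬D ∨ ¬A ∨ C) ∧ (¬C ∨ ¬D ∨ ¬C ∨ A)   (distribute ∨ over ∧)
= (¬A ∨ C ∨ D) ∧ (A ∨ ¬D ∨ ¬C)   (simplify)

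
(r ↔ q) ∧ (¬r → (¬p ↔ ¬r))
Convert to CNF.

(¬r ∨ q) ∧ (¬q ∨ r) ∧ (r ∨ ¬p)

(r ↔ q) ∧ (¬r → (¬p ↔ ¬r))
⇔ (r → q) ∧ (q → r) ∧ (¬r → (¬p ↔ ¬r))   [eliminate ↔]
⇔ (¬r ∨ q) ∧ (q → r) ∧ (¬r → (¬p ↔ ¬r))   [eliminate →]
⇔ (¬r ∨ q) ∧ (¬q ∨ r) ∧ (¬r → (¬p ↔ ¬r))   [eliminate →]
⇔ (¬r ∨ q) ∧ (¬q ∨ r) ∧ (¬¬r ∨ (¬p ↔ ¬r))   [eliminate →]
⇔ (¬r ∨ q) ∧ (¬q ∨ r) ∧ (¬¬r ∨ ((¬p → ¬r) ∧ (¬r → ¬p)))   [eliminate ↔]
⇔ (¬r ∨ q) ∧ (¬q ∨ r) ∧ (¬¬r ∨ ((¬¬p ∨ ¬r) ∧ (¬r → ¬p)))   [eliminate →]
⇔ (¬r ∨ q) ∧ (¬q ∨ r) ∧ (¬¬r ∨ ((¬¬p ∨ ¬r) ∧ (¬¬r ∨ ¬p)))   [eliminate →]
⇔ (¬r ∨ q) ∧ (¬q ∨ r) ∧ (r ∨ ((¬¬p ∨ ¬r) ∧ (¬¬r ∨ ¬p)))   [double negation]
⇔ (¬r ∨ q) ∧ (¬q ∨ r) ∧ (r ∨ ((p ∨ ¬r) ∧ (¬¬r ∨ ¬p)))   [double negation]
⇔ (¬r ∨ q) ∧ (¬q ∨ r) ∧ (r ∨ ((p ∨ ¬r) ∧ (r ∨ ¬p)))   [double negation]
⇔ (¬r ∨ q) ∧ (¬q ∨ r) ∧ (r ∨ p ∨ ¬r) ∧ (r ∨ r ∨ ¬p)   [distribute ∨ over ∧]
⇔ (¬r ∨ q) ∧ (¬q ∨ r) ∧ (r ∨ ¬p)   [simplify]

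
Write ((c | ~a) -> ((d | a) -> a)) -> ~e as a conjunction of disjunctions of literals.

((c | ~a) -> ((d | a) -> a)) -> ~e
≡ ~((c | ~a) -> ((d | a) -> a)) | ~e   [eliminate ->]
≡ ~(~(c | ~a) | ((d | a) -> a)) | ~e   [eliminate ->]
≡ ~(~(c | ~a) | ~(d | a) | a) | ~e   [eliminate ->]
≡ (~~(c | ~a) & ~~(d | a) & ~a) | ~e   [De Morgan]
≡ ((c | ~a) & ~~(d | a) & ~a) | ~e   [double negation]
≡ ((c | ~a) & (d | a) & ~a) | ~e   [double negation]
≡ (c | ~a | ~e) & (d | a | ~e) & (~a | ~e)   [distribute | over &]
≡ (d | a | ~e) & (~a | ~e)   [simplify]

(d | a | ~e) & (~a | ~e)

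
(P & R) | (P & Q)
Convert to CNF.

(P & R) | (P & Q)
≡ (P | P) & (P | Q) & (R | P) & (R | Q)   — distribute | over &
≡ P & (R | Q)   — simplify

P & (R | Q)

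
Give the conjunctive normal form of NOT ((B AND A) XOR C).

(NOT B OR NOT A OR C) AND (NOT C OR B) AND (NOT C OR A)

NOT ((B AND A) XOR C)
≡ NOT (((B AND A) OR C) AND NOT (B AND A AND C))   [expand XOR]
≡ NOT ((B AND A) OR C) OR NOT NOT (B AND A AND C)   [De Morgan]
≡ (NOT (B AND A) AND NOT C) OR NOT NOT (B AND A AND C)   [De Morgan]
≡ ((NOT B OR NOT A) AND NOT C) OR NOT NOT (B AND A AND C)   [De Morgan]
≡ ((NOT B OR NOT A) AND NOT C) OR (B AND A AND C)   [double negation]
≡ (NOT B OR NOT A OR B) AND (NOT B OR NOT A OR A) AND (NOT B OR NOT A OR C) AND (NOT C OR B) AND (NOT C OR A) AND (NOT C OR C)   [distribute OR over AND]
≡ (NOT B OR NOT A OR C) AND (NOT C OR B) AND (NOT C OR A)   [simplify]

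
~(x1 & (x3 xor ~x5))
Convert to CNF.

~(x1 & (x3 xor ~x5))
≡ ~(x1 & (x3 | ~x5) & ~(x3 & ~x5))   — expand xor
≡ ~x1 | ~(x3 | ~x5) | ~~(x3 & ~x5)   — De Morgan
≡ ~x1 | (~x3 & ~~x5) | ~~(x3 & ~x5)   — De Morgan
≡ ~x1 | (~x3 & x5) | ~~(x3 & ~x5)   — double negation
≡ ~x1 | (~x3 & x5) | (x3 & ~x5)   — double negation
≡ (~x1 | ~x3 | x3) & (~x1 | ~x3 | ~x5) & (~x1 | x5 | x3) & (~x1 | x5 | ~x5)   — distribute | over &
≡ (~x1 | ~x3 | ~x5) & (~x1 | x5 | x3)   — simplify

(~x1 | ~x3 | ~x5) & (~x1 | x5 | x3)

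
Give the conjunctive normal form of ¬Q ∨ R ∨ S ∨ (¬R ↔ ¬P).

¬Q ∨ R ∨ S ∨ (¬R ↔ ¬P)
≡ ¬Q ∨ R ∨ S ∨ (¬R → ¬P) ∧ (¬P → ¬R)   — eliminate ↔
≡ ¬Q ∨ R ∨ S ∨ (¬¬R ∨ ¬P) ∧ (¬P → ¬R)   — eliminate →
≡ ¬Q ∨ R ∨ S ∨ (¬¬R ∨ ¬P) ∧ (¬¬P ∨ ¬R)   — eliminate →
≡ ¬Q ∨ R ∨ S ∨ (R ∨ ¬P) ∧ (¬¬P ∨ ¬R)   — double negation
≡ ¬Q ∨ R ∨ S ∨ (R ∨ ¬P) ∧ (P ∨ ¬R)   — double negation
≡ (¬Q ∨ R ∨ S ∨ R ∨ ¬P) ∧ (¬Q ∨ R ∨ S ∨ P ∨ ¬R)   — distribute ∨ over ∧
≡ ¬Q ∨ R ∨ S ∨ ¬P   — simplify

¬Q ∨ R ∨ S ∨ ¬P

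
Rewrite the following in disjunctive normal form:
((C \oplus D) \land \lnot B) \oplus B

((C \oplus D) \land \lnot B) \oplus B
= ((C \oplus D) \land \lnot B \land \lnot B) \lor (\lnot ((C \oplus D) \land \lnot B) \land B)   [expand \oplus]
= (((C \land \lnot D) \lor (\lnot C \land D)) \land \lnot B \land \lnot B) \lor (\lnot ((C \oplus D) \land \lnot B) \land B)   [expand \oplus]
= (((C \land \lnot D) \lor (\lnot C \land D)) \land \lnot B \land \lnot B) \lor (\lnot (((C \land \lnot D) \lor (\lnot C \land D)) \land \lnot B) \land B)   [expand \oplus]
= (((C \land \lnot D) \lor (\lnot C \land D)) \land \lnot B \land \lnot B) \lor ((\lnot ((C \land \lnot D) \lor (\lnot C \land D)) \lor \lnot \lnot B) \land B)   [De Morgan]
= (((C \land \lnot D) \lor (\lnot C \land D)) \land \lnot B \land \lnot B) \lor (((\lnot (C \land \lnot D) \land \lnot (\lnot C \land D)) \lor \lnot \lnot B) \land B)   [De Morgan]
= (((C \land \lnot D) \lor (\lnot C \land D)) \land \lnot B \land \lnot B) \lor ((((\lnot C \lor \lnot \lnot D) \land \lnot (\lnot C \land D)) \lor \lnot \lnot B) \land B)   [De Morgan]
= (((C \land \lnot D) \lor (\lnot C \land D)) \land \lnot B \land \lnot B) \lor ((((\lnot C \lor D) \land \lnot (\lnot C \land D)) \lor \lnot \lnot B) \land B)   [double negation]
= (((C \land \lnot D) \lor (\lnot C \land D)) \land \lnot B \land \lnot B) \lor ((((\lnot C \lor D) \land (\lnot \lnot C \lor \lnot D)) \lor \lnot \lnot B) \land B)   [De Morgan]
= (((C \land \lnot D) \lor (\lnot C \land D)) \land \lnot B \land \lnot B) \lor ((((\lnot C \lor D) \land (C \lor \lnot D)) \lor \lnot \lnot B) \land B)   [double negation]
= (((C \land \lnot D) \lor (\lnot C \land D)) \land \lnot B \land \lnot B) \lor ((((\lnot C \lor D) \land (C \lor \lnot D)) \lor B) \land B)   [double negation]
= (C \land \lnot D \land \lnot B \land \lnot B) \lor (\lnot C \land D \land \lnot B \land \lnot B) \lor (\lnot C \land C \land B) \lor (\lnot C \land \lnot D \land B) \lor (D \land C \land B) \lor (D \land \lnot D \land B) \lor (B \land B)   [distribute \land over \lor]
= (C \land \lnot D \land \lnot B) \lor (\lnot C \land D \land \lnot B) \lor B   [simplify]

(C \land \lnot D \land \lnot B) \lor (\lnot C \land D \land \lnot B) \lor B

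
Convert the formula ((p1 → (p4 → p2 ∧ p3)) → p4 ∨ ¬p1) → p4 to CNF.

p1 ∨ p4

((p1 → (p4 → p2 ∧ p3)) → p4 ∨ ¬p1) → p4
= ¬((p1 → (p4 → p2 ∧ p3)) → p4 ∨ ¬p1) ∨ p4   [eliminate →]
= ¬(¬(p1 → (p4 → p2 ∧ p3)) ∨ p4 ∨ ¬p1) ∨ p4   [eliminate →]
= ¬(¬(¬p1 ∨ (p4 → p2 ∧ p3)) ∨ p4 ∨ ¬p1) ∨ p4   [eliminate →]
= ¬(¬(¬p1 ∨ ¬p4 ∨ p2 ∧ p3) ∨ p4 ∨ ¬p1) ∨ p4   [eliminate →]
= ¬¬(¬p1 ∨ ¬p4 ∨ p2 ∧ p3) ∧ ¬p4 ∧ ¬¬p1 ∨ p4   [De Morgan]
= (¬p1 ∨ ¬p4 ∨ p2 ∧ p3) ∧ ¬p4 ∧ ¬¬p1 ∨ p4   [double negation]
= (¬p1 ∨ ¬p4 ∨ p2 ∧ p3) ∧ ¬p4 ∧ p1 ∨ p4   [double negation]
= (¬p1 ∨ ¬p4 ∨ p2 ∨ p4) ∧ (¬p1 ∨ ¬p4 ∨ p3 ∨ p4) ∧ (¬p4 ∨ p4) ∧ (p1 ∨ p4)   [distribute ∨ over ∧]
= p1 ∨ p4   [simplify]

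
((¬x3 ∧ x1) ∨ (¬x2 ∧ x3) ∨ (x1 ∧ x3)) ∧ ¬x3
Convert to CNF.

((¬x3 ∧ x1) ∨ (¬x2 ∧ x3) ∨ (x1 ∧ x3)) ∧ ¬x3
≡ (¬x3 ∨ ¬x2 ∨ x1) ∧ (¬x3 ∨ ¬x2 ∨ x3) ∧ (¬x3 ∨ x3 ∨ x1) ∧ (¬x3 ∨ x3 ∨ x3) ∧ (x1 ∨ ¬x2 ∨ x1) ∧ (x1 ∨ ¬x2 ∨ x3) ∧ (x1 ∨ x3 ∨ x1) ∧ (x1 ∨ x3 ∨ x3) ∧ ¬x3   [distribute ∨ over ∧]
≡ (x1 ∨ ¬x2) ∧ (x1 ∨ x3) ∧ ¬x3   [simplify]

(x1 ∨ ¬x2) ∧ (x1 ∨ x3) ∧ ¬x3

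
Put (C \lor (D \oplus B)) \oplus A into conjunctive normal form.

(C \lor D \lor B \lor A) \land (C \lor \lnot D \lor \lnot B \lor A) \land (\lnot C \lor \lnot A) \land (\lnot D \lor B \lor \lnot A) \land (\lnot B \lor D \lor \lnot A)

(C \lor (D \oplus B)) \oplus A
⇔ (C \lor (D \oplus B) \lor A) \land \lnot ((C \lor (D \oplus B)) \land A)   (expand \oplus)
⇔ (C \lor (D \lor B) \land \lnot (D \land B) \lor A) \land \lnot ((C \lor (D \oplus B)) \land A)   (expand \oplus)
⇔ (C \lor (D \lor B) \land \lnot (D \land B) \lor A) \land \lnot ((C \lor (D \lor B) \land \lnot (D \land B)) \land A)   (expand \oplus)
⇔ (C \lor (D \lor B) \land (\lnot D \lor \lnot B) \lor A) \land \lnot ((C \lor (D \lor B) \land \lnot (D \land B)) \land A)   (De Morgan)
⇔ (C \lor (D \lor B) \land (\lnot D \lor \lnot B) \lor A) \land (\lnot (C \lor (D \lor B) \land \lnot (D \land B)) \lor \lnot A)   (De Morgan)
⇔ (C \lor (D \lor B) \land (\lnot D \lor \lnot B) \lor A) \land (\lnot C \land \lnot ((D \lor B) \land \lnot (D \land B)) \lor \lnot A)   (De Morgan)
⇔ (C \lor (D \lor B) \land (\lnot D \lor \lnot B) \lor A) \land (\lnot C \land (\lnot (D \lor B) \lor \lnot \lnot (D \land B)) \lor \lnot A)   (De Morgan)
⇔ (C \lor (D \lor B) \land (\lnot D \lor \lnot B) \lor A) \land (\lnot C \land (\lnot D \land \lnot B \lor \lnot \lnot (D \land B)) \lor \lnot A)   (De Morgan)
⇔ (C \lor (D \lor B) \land (\lnot D \lor \lnot B) \lor A) \land (\lnot C \land (\lnot D \land \lnot B \lor D \land B) \lor \lnot A)   (double negation)
⇔ (C \lor D \lor B \lor A) \land (C \lor \lnot D \lor \lnot B \lor A) \land (\lnot C \lor \lnot A) \land (\lnot D \lor D \lor \lnot A) \land (\lnot D \lor B \lor \lnot A) \land (\lnot B \lor D \lor \lnot A) \land (\lnot B \lor B \lor \lnot A)   (distribute \lor over \land)
⇔ (C \lor D \lor B \lor A) \land (C \lor \lnot D \lor \lnot B \lor A) \land (\lnot C \lor \lnot A) \land (\lnot D \lor B \lor \lnot A) \land (\lnot B \lor D \lor \lnot A)   (simplify)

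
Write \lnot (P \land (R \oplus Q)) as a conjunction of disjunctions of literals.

(\lnot P \lor \lnot R \lor Q) \land (\lnot P \lor \lnot Q \lor R)

\lnot (P \land (R \oplus Q))
≡ \lnot (P \land (R \lor Q) \land \lnot (R \land Q))   [expand \oplus]
≡ \lnot P \lor \lnot (R \lor Q) \lor \lnot \lnot (R \land Q)   [De Morgan]
≡ \lnot P \lor (\lnot R \land \lnot Q) \lor \lnot \lnot (R \land Q)   [De Morgan]
≡ \lnot P \lor (\lnot R \land \lnot Q) \lor (R \land Q)   [double negation]
≡ (\lnot P \lor \lnot R \lor R) \land (\lnot P \lor \lnot R \lor Q) \land (\lnot P \lor \lnot Q \lor R) \land (\lnot P \lor \lnot Q \lor Q)   [distribute \lor over \land]
≡ (\lnot P \lor \lnot R \lor Q) \land (\lnot P \lor \lnot Q \lor R)   [simplify]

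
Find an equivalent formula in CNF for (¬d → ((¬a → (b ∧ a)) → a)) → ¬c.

(¬d ∨ ¬c) ∧ (a ∨ ¬c) ∧ (¬a ∨ ¬c)

(¬d → ((¬a → (b ∧ a)) → a)) → ¬c
≡ ¬(¬d → ((¬a → (b ∧ a)) → a)) ∨ ¬c   [eliminate →]
≡ ¬(¬¬d ∨ ((¬a → (b ∧ a)) → a)) ∨ ¬c   [eliminate →]
≡ ¬(¬¬d ∨ ¬(¬a → (b ∧ a)) ∨ a) ∨ ¬c   [eliminate →]
≡ ¬(¬¬d ∨ ¬(¬¬a ∨ (b ∧ a)) ∨ a) ∨ ¬c   [eliminate →]
≡ (¬¬¬d ∧ ¬¬(¬¬a ∨ (b ∧ a)) ∧ ¬a) ∨ ¬c   [De Morgan]
≡ (¬d ∧ ¬¬(¬¬a ∨ (b ∧ a)) ∧ ¬a) ∨ ¬c   [double negation]
≡ (¬d ∧ (¬¬a ∨ (b ∧ a)) ∧ ¬a) ∨ ¬c   [double negation]
≡ (¬d ∧ (a ∨ (b ∧ a)) ∧ ¬a) ∨ ¬c   [double negation]
≡ (¬d ∨ ¬c) ∧ (a ∨ b ∨ ¬c) ∧ (a ∨ a ∨ ¬c) ∧ (¬a ∨ ¬c)   [distribute ∨ over ∧]
≡ (¬d ∨ ¬c) ∧ (a ∨ ¬c) ∧ (¬a ∨ ¬c)   [simplify]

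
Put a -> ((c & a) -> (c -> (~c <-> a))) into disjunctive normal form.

a -> ((c & a) -> (c -> (~c <-> a)))
⇔ ~a | ((c & a) -> (c -> (~c <-> a)))   [eliminate ->]
⇔ ~a | ~(c & a) | (c -> (~c <-> a))   [eliminate ->]
⇔ ~a | ~(c & a) | ~c | (~c <-> a)   [eliminate ->]
⇔ ~a | ~(c & a) | ~c | ((~c -> a) & (a -> ~c))   [eliminate <->]
⇔ ~a | ~(c & a) | ~c | ((~~c | a) & (a -> ~c))   [eliminate ->]
⇔ ~a | ~(c & a) | ~c | ((~~c | a) & (~a | ~c))   [eliminate ->]
⇔ ~a | ~c | ~a | ~c | ((~~c | a) & (~a | ~c))   [De Morgan]
⇔ ~a | ~c | ~a | ~c | ((c | a) & (~a | ~c))   [double negation]
⇔ ~a | ~c | ~a | ~c | (c & ~a) | (c & ~c) | (a & ~a) | (a & ~c)   [distribute & over |]
⇔ ~a | ~c   [simplify]

~a | ~c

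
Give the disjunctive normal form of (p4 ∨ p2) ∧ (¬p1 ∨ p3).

(p4 ∨ p2) ∧ (¬p1 ∨ p3)
⇔ (p4 ∧ ¬p1) ∨ (p4 ∧ p3) ∨ (p2 ∧ ¬p1) ∨ (p2 ∧ p3)   [distribute ∧ over ∨]

(p4 ∧ ¬p1) ∨ (p4 ∧ p3) ∨ (p2 ∧ ¬p1) ∨ (p2 ∧ p3)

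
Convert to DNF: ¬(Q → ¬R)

Q ∧ R

¬(Q → ¬R)
⇔ ¬(¬Q ∨ ¬R)   — eliminate →
⇔ ¬¬Q ∧ ¬¬R   — De Morgan
⇔ Q ∧ ¬¬R   — double negation
⇔ Q ∧ R   — double negation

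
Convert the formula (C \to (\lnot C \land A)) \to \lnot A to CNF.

(C \to (\lnot C \land A)) \to \lnot A
= \lnot (C \to (\lnot C \land A)) \lor \lnot A   (eliminate \to)
= \lnot (\lnot C \lor (\lnot C \land A)) \lor \lnot A   (eliminate \to)
= (\lnot \lnot C \land \lnot (\lnot C \land A)) \lor \lnot A   (De Morgan)
= (C \land \lnot (\lnot C \land A)) \lor \lnot A   (double negation)
= (C \land (\lnot \lnot C \lor \lnot A)) \lor \lnot A   (De Morgan)
= (C \land (C \lor \lnot A)) \lor \lnot A   (double negation)
= (C \lor \lnot A) \land (C \lor \lnot A \lor \lnot A)   (distribute \lor over \land)
= C \lor \lnot A   (simplify)

C \lor \lnot A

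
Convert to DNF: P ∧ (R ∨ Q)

(P ∧ R) ∨ (P ∧ Q)

P ∧ (R ∨ Q)
⇔ (P ∧ R) ∨ (P ∧ Q)   (distribute ∧ over ∨)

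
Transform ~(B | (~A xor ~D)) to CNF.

~B & (A | ~D) & (D | ~A)

~(B | (~A xor ~D))
≡ ~(B | ((~A | ~D) & ~(~A & ~D)))   (expand xor)
≡ ~B & ~((~A | ~D) & ~(~A & ~D))   (De Morgan)
≡ ~B & (~(~A | ~D) | ~~(~A & ~D))   (De Morgan)
≡ ~B & ((~~A & ~~D) | ~~(~A & ~D))   (De Morgan)
≡ ~B & ((A & ~~D) | ~~(~A & ~D))   (double negation)
≡ ~B & ((A & D) | ~~(~A & ~D))   (double negation)
≡ ~B & ((A & D) | (~A & ~D))   (double negation)
≡ ~B & (A | ~A) & (A | ~D) & (D | ~A) & (D | ~D)   (distribute | over &)
≡ ~B & (A | ~D) & (D | ~A)   (simplify)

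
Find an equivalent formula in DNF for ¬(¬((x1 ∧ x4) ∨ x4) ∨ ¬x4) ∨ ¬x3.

¬(¬((x1 ∧ x4) ∨ x4) ∨ ¬x4) ∨ ¬x3
= (¬¬((x1 ∧ x4) ∨ x4) ∧ ¬¬x4) ∨ ¬x3   (De Morgan)
= (((x1 ∧ x4) ∨ x4) ∧ ¬¬x4) ∨ ¬x3   (double negation)
= (((x1 ∧ x4) ∨ x4) ∧ x4) ∨ ¬x3   (double negation)
= (x1 ∧ x4 ∧ x4) ∨ (x4 ∧ x4) ∨ ¬x3   (distribute ∧ over ∨)
= x4 ∨ ¬x3   (simplify)

x4 ∨ ¬x3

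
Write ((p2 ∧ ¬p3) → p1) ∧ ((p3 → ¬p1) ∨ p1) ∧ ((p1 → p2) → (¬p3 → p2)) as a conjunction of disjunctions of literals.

((p2 ∧ ¬p3) → p1) ∧ ((p3 → ¬p1) ∨ p1) ∧ ((p1 → p2) → (¬p3 → p2))
≡ (¬(p2 ∧ ¬p3) ∨ p1) ∧ ((p3 → ¬p1) ∨ p1) ∧ ((p1 → p2) → (¬p3 → p2))
≡ (¬(p2 ∧ ¬p3) ∨ p1) ∧ (¬p3 ∨ ¬p1 ∨ p1) ∧ ((p1 → p2) → (¬p3 → p2))
≡ (¬(p2 ∧ ¬p3) ∨ p1) ∧ (¬p3 ∨ ¬p1 ∨ p1) ∧ (¬(p1 → p2) ∨ (¬p3 → p2))
≡ (¬(p2 ∧ ¬p3) ∨ p1) ∧ (¬p3 ∨ ¬p1 ∨ p1) ∧ (¬(¬p1 ∨ p2) ∨ (¬p3 → p2))
≡ (¬(p2 ∧ ¬p3) ∨ p1) ∧ (¬p3 ∨ ¬p1 ∨ p1) ∧ (¬(¬p1 ∨ p2) ∨ ¬¬p3 ∨ p2)
≡ (¬p2 ∨ ¬¬p3 ∨ p1) ∧ (¬p3 ∨ ¬p1 ∨ p1) ∧ (¬(¬p1 ∨ p2) ∨ ¬¬p3 ∨ p2)
≡ (¬p2 ∨ p3 ∨ p1) ∧ (¬p3 ∨ ¬p1 ∨ p1) ∧ (¬(¬p1 ∨ p2) ∨ ¬¬p3 ∨ p2)
≡ (¬p2 ∨ p3 ∨ p1) ∧ (¬p3 ∨ ¬p1 ∨ p1) ∧ ((¬¬p1 ∧ ¬p2) ∨ ¬¬p3 ∨ p2)
≡ (¬p2 ∨ p3 ∨ p1) ∧ (¬p3 ∨ ¬p1 ∨ p1) ∧ ((p1 ∧ ¬p2) ∨ ¬¬p3 ∨ p2)
≡ (¬p2 ∨ p3 ∨ p1) ∧ (¬p3 ∨ ¬p1 ∨ p1) ∧ ((p1 ∧ ¬p2) ∨ p3 ∨ p2)
≡ (¬p2 ∨ p3 ∨ p1) ∧ (¬p3 ∨ ¬p1 ∨ p1) ∧ (p1 ∨ p3 ∨ p2) ∧ (¬p2 ∨ p3 ∨ p2)
≡ (¬p2 ∨ p3 ∨ p1) ∧ (p1 ∨ p3 ∨ p2)

(¬p2 ∨ p3 ∨ p1) ∧ (p1 ∨ p3 ∨ p2)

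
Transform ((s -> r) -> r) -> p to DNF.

((s -> r) -> r) -> p
≡ ~((s -> r) -> r) | p   [eliminate ->]
≡ ~(~(s -> r) | r) | p   [eliminate ->]
≡ ~(~(~s | r) | r) | p   [eliminate ->]
≡ (~~(~s | r) & ~r) | p   [De Morgan]
≡ ((~s | r) & ~r) | p   [double negation]
≡ (~s & ~r) | (r & ~r) | p   [distribute & over |]
≡ (~s & ~r) | p   [simplify]

(~s & ~r) | p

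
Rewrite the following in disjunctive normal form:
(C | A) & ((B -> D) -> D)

(C | A) & ((B -> D) -> D)
= (C | A) & (~(B -> D) | D)   [eliminate ->]
= (C | A) & (~(~B | D) | D)   [eliminate ->]
= (C | A) & ((~~B & ~D) | D)   [De Morgan]
= (C | A) & ((B & ~D) | D)   [double negation]
= (C & B & ~D) | (C & D) | (A & B & ~D) | (A & D)   [distribute & over |]

(C & B & ~D) | (C & D) | (A & B & ~D) | (A & D)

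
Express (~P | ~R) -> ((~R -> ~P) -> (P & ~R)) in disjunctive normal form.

(~P | ~R) -> ((~R -> ~P) -> (P & ~R))
⇔ ~(~P | ~R) | ((~R -> ~P) -> (P & ~R))   [eliminate ->]
⇔ ~(~P | ~R) | ~(~R -> ~P) | (P & ~R)   [eliminate ->]
⇔ ~(~P | ~R) | ~(~~R | ~P) | (P & ~R)   [eliminate ->]
⇔ (~~P & ~~R) | ~(~~R | ~P) | (P & ~R)   [De Morgan]
⇔ (P & ~~R) | ~(~~R | ~P) | (P & ~R)   [double negation]
⇔ (P & R) | ~(~~R | ~P) | (P & ~R)   [double negation]
⇔ (P & R) | (~~~R & ~~P) | (P & ~R)   [De Morgan]
⇔ (P & R) | (~R & ~~P) | (P & ~R)   [double negation]
⇔ (P & R) | (~R & P) | (P & ~R)   [double negation]
⇔ (P & R) | (~R & P)   [simplify]

(P & R) | (~R & P)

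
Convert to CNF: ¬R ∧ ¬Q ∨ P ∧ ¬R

¬R ∧ ¬Q ∨ P ∧ ¬R
≡ (¬R ∨ P) ∧ (¬R ∨ ¬R) ∧ (¬Q ∨ P) ∧ (¬Q ∨ ¬R)   (distribute ∨ over ∧)
≡ ¬R ∧ (¬Q ∨ P)   (simplify)

¬R ∧ (¬Q ∨ P)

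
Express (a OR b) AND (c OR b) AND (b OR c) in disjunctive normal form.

(a AND c) OR b

(a OR b) AND (c OR b) AND (b OR c)
≡ (a AND c AND b) OR (a AND c AND c) OR (a AND b AND b) OR (a AND b AND c) OR (b AND c AND b) OR (b AND c AND c) OR (b AND b AND b) OR (b AND b AND c)   [distribute AND over OR]
≡ (a AND c) OR b   [simplify]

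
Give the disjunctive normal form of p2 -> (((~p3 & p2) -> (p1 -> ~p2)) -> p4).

~p2 | (~p3 & p2 & p1) | p4

p2 -> (((~p3 & p2) -> (p1 -> ~p2)) -> p4)
≡ ~p2 | (((~p3 & p2) -> (p1 -> ~p2)) -> p4)
≡ ~p2 | ~((~p3 & p2) -> (p1 -> ~p2)) | p4
≡ ~p2 | ~(~(~p3 & p2) | (p1 -> ~p2)) | p4
≡ ~p2 | ~(~(~p3 & p2) | ~p1 | ~p2) | p4
≡ ~p2 | (~~(~p3 & p2) & ~~p1 & ~~p2) | p4
≡ ~p2 | (~p3 & p2 & ~~p1 & ~~p2) | p4
≡ ~p2 | (~p3 & p2 & p1 & ~~p2) | p4
≡ ~p2 | (~p3 & p2 & p1 & p2) | p4
≡ ~p2 | (~p3 & p2 & p1) | p4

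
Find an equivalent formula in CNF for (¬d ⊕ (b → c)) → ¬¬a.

(¬d ⊕ (b → c)) → ¬¬a
= ¬(¬d ⊕ (b → c)) ∨ ¬¬a   [eliminate →]
= ¬((¬d ∨ (b → c)) ∧ ¬(¬d ∧ (b → c))) ∨ ¬¬a   [expand ⊕]
= ¬((¬d ∨ ¬b ∨ c) ∧ ¬(¬d ∧ (b → c))) ∨ ¬¬a   [eliminate →]
= ¬((¬d ∨ ¬b ∨ c) ∧ ¬(¬d ∧ (¬b ∨ c))) ∨ ¬¬a   [eliminate →]
= ¬(¬d ∨ ¬b ∨ c) ∨ ¬¬(¬d ∧ (¬b ∨ c)) ∨ ¬¬a   [De Morgan]
= (¬¬d ∧ ¬¬b ∧ ¬c) ∨ ¬¬(¬d ∧ (¬b ∨ c)) ∨ ¬¬a   [De Morgan]
= (d ∧ ¬¬b ∧ ¬c) ∨ ¬¬(¬d ∧ (¬b ∨ c)) ∨ ¬¬a   [double negation]
= (d ∧ b ∧ ¬c) ∨ ¬¬(¬d ∧ (¬b ∨ c)) ∨ ¬¬a   [double negation]
= (d ∧ b ∧ ¬c) ∨ (¬d ∧ (¬b ∨ c)) ∨ ¬¬a   [double negation]
= (d ∧ b ∧ ¬c) ∨ (¬d ∧ (¬b ∨ c)) ∨ a   [double negation]
= (d ∨ ¬d ∨ a) ∧ (d ∨ ¬b ∨ c ∨ a) ∧ (b ∨ ¬d ∨ a) ∧ (b ∨ ¬b ∨ c ∨ a) ∧ (¬c ∨ ¬d ∨ a) ∧ (¬c ∨ ¬b ∨ c ∨ a)   [distribute ∨ over ∧]
= (d ∨ ¬b ∨ c ∨ a) ∧ (b ∨ ¬d ∨ a) ∧ (¬c ∨ ¬d ∨ a)   [simplify]

(d ∨ ¬b ∨ c ∨ a) ∧ (b ∨ ¬d ∨ a) ∧ (¬c ∨ ¬d ∨ a)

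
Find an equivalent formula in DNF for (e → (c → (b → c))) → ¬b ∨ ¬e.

(e → (c → (b → c))) → ¬b ∨ ¬e
≡ ¬(e → (c → (b → c))) ∨ ¬b ∨ ¬e   [eliminate →]
≡ ¬(¬e ∨ (c → (b → c))) ∨ ¬b ∨ ¬e   [eliminate →]
≡ ¬(¬e ∨ ¬c ∨ (b → c)) ∨ ¬b ∨ ¬e   [eliminate →]
≡ ¬(¬e ∨ ¬c ∨ ¬b ∨ c) ∨ ¬b ∨ ¬e   [eliminate →]
≡ ¬¬e ∧ ¬¬c ∧ ¬¬b ∧ ¬c ∨ ¬b ∨ ¬e   [De Morgan]
≡ e ∧ ¬¬c ∧ ¬¬b ∧ ¬c ∨ ¬b ∨ ¬e   [double negation]
≡ e ∧ c ∧ ¬¬b ∧ ¬c ∨ ¬b ∨ ¬e   [double negation]
≡ e ∧ c ∧ b ∧ ¬c ∨ ¬b ∨ ¬e   [double negation]
≡ ¬b ∨ ¬e   [simplify]

¬b ∨ ¬e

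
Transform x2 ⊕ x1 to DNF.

x2 ⊕ x1
⇔ (x2 ∧ ¬x1) ∨ (¬x2 ∧ x1)   (expand ⊕)

(x2 ∧ ¬x1) ∨ (¬x2 ∧ x1)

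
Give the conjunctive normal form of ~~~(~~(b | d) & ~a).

~~~(~~(b | d) & ~a)
⇔ ~(~~(b | d) & ~a)   (double negation)
⇔ ~~~(b | d) | ~~a   (De Morgan)
⇔ ~(b | d) | ~~a   (double negation)
⇔ (~b & ~d) | ~~a   (De Morgan)
⇔ (~b & ~d) | a   (double negation)
⇔ (~b | a) & (~d | a)   (distribute | over &)

(~b | a) & (~d | a)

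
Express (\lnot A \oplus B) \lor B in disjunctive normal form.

(\lnot A \land \lnot B) \lor B

(\lnot A \oplus B) \lor B
≡ (\lnot A \land \lnot B) \lor (\lnot \lnot A \land B) \lor B
≡ (\lnot A \land \lnot B) \lor (A \land B) \lor B
≡ (\lnot A \land \lnot B) \lor B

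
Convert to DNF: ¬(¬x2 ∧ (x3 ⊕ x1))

¬(¬x2 ∧ (x3 ⊕ x1))
= ¬(¬x2 ∧ ((x3 ∧ ¬x1) ∨ (¬x3 ∧ x1)))   [expand ⊕]
= ¬¬x2 ∨ ¬((x3 ∧ ¬x1) ∨ (¬x3 ∧ x1))   [De Morgan]
= x2 ∨ ¬((x3 ∧ ¬x1) ∨ (¬x3 ∧ x1))   [double negation]
= x2 ∨ (¬(x3 ∧ ¬x1) ∧ ¬(¬x3 ∧ x1))   [De Morgan]
= x2 ∨ ((¬x3 ∨ ¬¬x1) ∧ ¬(¬x3 ∧ x1))   [De Morgan]
= x2 ∨ ((¬x3 ∨ x1) ∧ ¬(¬x3 ∧ x1))   [double negation]
= x2 ∨ ((¬x3 ∨ x1) ∧ (¬¬x3 ∨ ¬x1))   [De Morgan]
= x2 ∨ ((¬x3 ∨ x1) ∧ (x3 ∨ ¬x1))   [double negation]
= x2 ∨ (¬x3 ∧ x3) ∨ (¬x3 ∧ ¬x1) ∨ (x1 ∧ x3) ∨ (x1 ∧ ¬x1)   [distribute ∧ over ∨]
= x2 ∨ (¬x3 ∧ ¬x1) ∨ (x1 ∧ x3)   [simplify]

x2 ∨ (¬x3 ∧ ¬x1) ∨ (x1 ∧ x3)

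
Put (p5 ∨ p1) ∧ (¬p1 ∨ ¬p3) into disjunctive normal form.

(p5 ∧ ¬p1) ∨ (p5 ∧ ¬p3) ∨ (p1 ∧ ¬p3)

(p5 ∨ p1) ∧ (¬p1 ∨ ¬p3)
≡ (p5 ∧ ¬p1) ∨ (p5 ∧ ¬p3) ∨ (p1 ∧ ¬p1) ∨ (p1 ∧ ¬p3)   [distribute ∧ over ∨]
≡ (p5 ∧ ¬p1) ∨ (p5 ∧ ¬p3) ∨ (p1 ∧ ¬p3)   [simplify]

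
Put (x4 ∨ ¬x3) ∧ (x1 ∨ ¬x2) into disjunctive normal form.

(x4 ∨ ¬x3) ∧ (x1 ∨ ¬x2)
= (x4 ∧ x1) ∨ (x4 ∧ ¬x2) ∨ (¬x3 ∧ x1) ∨ (¬x3 ∧ ¬x2)   (distribute ∧ over ∨)

(x4 ∧ x1) ∨ (x4 ∧ ¬x2) ∨ (¬x3 ∧ x1) ∨ (¬x3 ∧ ¬x2)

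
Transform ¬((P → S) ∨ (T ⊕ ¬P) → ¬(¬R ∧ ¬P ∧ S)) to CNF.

¬((P → S) ∨ (T ⊕ ¬P) → ¬(¬R ∧ ¬P ∧ S))
⇔ ¬(¬((P → S) ∨ (T ⊕ ¬P)) ∨ ¬(¬R ∧ ¬P ∧ S))   — eliminate →
⇔ ¬(¬(¬P ∨ S ∨ (T ⊕ ¬P)) ∨ ¬(¬R ∧ ¬P ∧ S))   — eliminate →
⇔ ¬(¬(¬P ∨ S ∨ (T ∨ ¬P) ∧ ¬(T ∧ ¬P)) ∨ ¬(¬R ∧ ¬P ∧ S))   — expand ⊕
⇔ ¬¬(¬P ∨ S ∨ (T ∨ ¬P) ∧ ¬(T ∧ ¬P)) ∧ ¬¬(¬R ∧ ¬P ∧ S)   — De Morgan
⇔ (¬P ∨ S ∨ (T ∨ ¬P) ∧ ¬(T ∧ ¬P)) ∧ ¬¬(¬R ∧ ¬P ∧ S)   — double negation
⇔ (¬P ∨ S ∨ (T ∨ ¬P) ∧ (¬T ∨ ¬¬P)) ∧ ¬¬(¬R ∧ ¬P ∧ S)   — De Morgan
⇔ (¬P ∨ S ∨ (T ∨ ¬P) ∧ (¬T ∨ P)) ∧ ¬¬(¬R ∧ ¬P ∧ S)   — double negation
⇔ (¬P ∨ S ∨ (T ∨ ¬P) ∧ (¬T ∨ P)) ∧ ¬R ∧ ¬P ∧ S   — double negation
⇔ (¬P ∨ S ∨ T ∨ ¬P) ∧ (¬P ∨ S ∨ ¬T ∨ P) ∧ ¬R ∧ ¬P ∧ S   — distribute ∨ over ∧
⇔ ¬R ∧ ¬P ∧ S   — simplify

¬R ∧ ¬P ∧ S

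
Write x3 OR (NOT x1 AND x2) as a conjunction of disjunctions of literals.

x3 OR (NOT x1 AND x2)
≡ (x3 OR NOT x1) AND (x3 OR x2)   (distribute OR over AND)

(x3 OR NOT x1) AND (x3 OR x2)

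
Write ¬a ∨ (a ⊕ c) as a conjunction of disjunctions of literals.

¬a ∨ ¬c

¬a ∨ (a ⊕ c)
≡ ¬a ∨ (a ∨ c) ∧ ¬(a ∧ c)   (expand ⊕)
≡ ¬a ∨ (a ∨ c) ∧ (¬a ∨ ¬c)   (De Morgan)
≡ (¬a ∨ a ∨ c) ∧ (¬a ∨ ¬a ∨ ¬c)   (distribute ∨ over ∧)
≡ ¬a ∨ ¬c   (simplify)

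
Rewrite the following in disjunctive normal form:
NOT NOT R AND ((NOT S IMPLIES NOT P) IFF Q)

(R AND NOT S AND P AND NOT Q) OR (R AND Q AND S) OR (R AND Q AND NOT P)

NOT NOT R AND ((NOT S IMPLIES NOT P) IFF Q)
≡ NOT NOT R AND ((NOT S IMPLIES NOT P) IMPLIES Q) AND (Q IMPLIES (NOT S IMPLIES NOT P))   (eliminate IFF)
≡ NOT NOT R AND (NOT (NOT S IMPLIES NOT P) OR Q) AND (Q IMPLIES (NOT S IMPLIES NOT P))   (eliminate IMPLIES)
≡ NOT NOT R AND (NOT (NOT NOT S OR NOT P) OR Q) AND (Q IMPLIES (NOT S IMPLIES NOT P))   (eliminate IMPLIES)
≡ NOT NOT R AND (NOT (NOT NOT S OR NOT P) OR Q) AND (NOT Q OR (NOT S IMPLIES NOT P))   (eliminate IMPLIES)
≡ NOT NOT R AND (NOT (NOT NOT S OR NOT P) OR Q) AND (NOT Q OR NOT NOT S OR NOT P)   (eliminate IMPLIES)
≡ R AND (NOT (NOT NOT S OR NOT P) OR Q) AND (NOT Q OR NOT NOT S OR NOT P)   (double negation)
≡ R AND ((NOT NOT NOT S AND NOT NOT P) OR Q) AND (NOT Q OR NOT NOT S OR NOT P)   (De Morgan)
≡ R AND ((NOT S AND NOT NOT P) OR Q) AND (NOT Q OR NOT NOT S OR NOT P)   (double negation)
≡ R AND ((NOT S AND P) OR Q) AND (NOT Q OR NOT NOT S OR NOT P)   (double negation)
≡ R AND ((NOT S AND P) OR Q) AND (NOT Q OR S OR NOT P)   (double negation)
≡ (R AND NOT S AND P AND NOT Q) OR (R AND NOT S AND P AND S) OR (R AND NOT S AND P AND NOT P) OR (R AND Q AND NOT Q) OR (R AND Q AND S) OR (R AND Q AND NOT P)   (distribute AND over OR)
≡ (R AND NOT S AND P AND NOT Q) OR (R AND Q AND S) OR (R AND Q AND NOT P)   (simplify)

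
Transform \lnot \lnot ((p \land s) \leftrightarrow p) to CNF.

\lnot \lnot ((p \land s) \leftrightarrow p)
≡ \lnot \lnot (((p \land s) \to p) \land (p \to (p \land s)))   (eliminate \leftrightarrow)
≡ \lnot \lnot ((\lnot (p \land s) \lor p) \land (p \to (p \land s)))   (eliminate \to)
≡ \lnot \lnot ((\lnot (p \land s) \lor p) \land (\lnot p \lor (p \land s)))   (eliminate \to)
≡ (\lnot (p \land s) \lor p) \land (\lnot p \lor (p \land s))   (double negation)
≡ (\lnot p \lor \lnot s \lor p) \land (\lnot p \lor (p \land s))   (De Morgan)
≡ (\lnot p \lor \lnot s \lor p) \land (\lnot p \lor p) \land (\lnot p \lor s)   (distribute \lor over \land)
≡ \lnot p \lor s   (simplify)

\lnot p \lor s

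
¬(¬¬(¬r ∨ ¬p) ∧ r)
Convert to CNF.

¬(¬¬(¬r ∨ ¬p) ∧ r)
≡ ¬¬¬(¬r ∨ ¬p) ∨ ¬r   [De Morgan]
≡ ¬(¬r ∨ ¬p) ∨ ¬r   [double negation]
≡ (¬¬r ∧ ¬¬p) ∨ ¬r   [De Morgan]
≡ (r ∧ ¬¬p) ∨ ¬r   [double negation]
≡ (r ∧ p) ∨ ¬r   [double negation]
≡ (r ∨ ¬r) ∧ (p ∨ ¬r)   [distribute ∨ over ∧]
≡ p ∨ ¬r   [simplify]

p ∨ ¬r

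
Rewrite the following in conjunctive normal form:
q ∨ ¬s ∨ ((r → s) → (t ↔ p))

(q ∨ ¬s ∨ ¬t ∨ p) ∧ (q ∨ ¬s ∨ ¬p ∨ t)

q ∨ ¬s ∨ ((r → s) → (t ↔ p))
= q ∨ ¬s ∨ ¬(r → s) ∨ (t ↔ p)   (eliminate →)
= q ∨ ¬s ∨ ¬(¬r ∨ s) ∨ (t ↔ p)   (eliminate →)
= q ∨ ¬s ∨ ¬(¬r ∨ s) ∨ ((t → p) ∧ (p → t))   (eliminate ↔)
= q ∨ ¬s ∨ ¬(¬r ∨ s) ∨ ((¬t ∨ p) ∧ (p → t))   (eliminate →)
= q ∨ ¬s ∨ ¬(¬r ∨ s) ∨ ((¬t ∨ p) ∧ (¬p ∨ t))   (eliminate →)
= q ∨ ¬s ∨ (¬¬r ∧ ¬s) ∨ ((¬t ∨ p) ∧ (¬p ∨ t))   (De Morgan)
= q ∨ ¬s ∨ (r ∧ ¬s) ∨ ((¬t ∨ p) ∧ (¬p ∨ t))   (double negation)
= (q ∨ ¬s ∨ r ∨ ¬t ∨ p) ∧ (q ∨ ¬s ∨ r ∨ ¬p ∨ t) ∧ (q ∨ ¬s ∨ ¬s ∨ ¬t ∨ p) ∧ (q ∨ ¬s ∨ ¬s ∨ ¬p ∨ t)   (distribute ∨ over ∧)
= (q ∨ ¬s ∨ ¬t ∨ p) ∧ (q ∨ ¬s ∨ ¬p ∨ t)   (simplify)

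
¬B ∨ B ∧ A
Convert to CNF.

¬B ∨ B ∧ A
≡ (¬B ∨ B) ∧ (¬B ∨ A)   [distribute ∨ over ∧]
≡ ¬B ∨ A   [simplify]

¬B ∨ A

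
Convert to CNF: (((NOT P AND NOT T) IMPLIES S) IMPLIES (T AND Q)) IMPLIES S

(P OR T OR S) AND (NOT T OR NOT Q OR S)

(((NOT P AND NOT T) IMPLIES S) IMPLIES (T AND Q)) IMPLIES S
= NOT (((NOT P AND NOT T) IMPLIES S) IMPLIES (T AND Q)) OR S   — eliminate IMPLIES
= NOT (NOT ((NOT P AND NOT T) IMPLIES S) OR (T AND Q)) OR S   — eliminate IMPLIES
= NOT (NOT (NOT (NOT P AND NOT T) OR S) OR (T AND Q)) OR S   — eliminate IMPLIES
= (NOT NOT (NOT (NOT P AND NOT T) OR S) AND NOT (T AND Q)) OR S   — De Morgan
= ((NOT (NOT P AND NOT T) OR S) AND NOT (T AND Q)) OR S   — double negation
= ((NOT NOT P OR NOT NOT T OR S) AND NOT (T AND Q)) OR S   — De Morgan
= ((P OR NOT NOT T OR S) AND NOT (T AND Q)) OR S   — double negation
= ((P OR T OR S) AND NOT (T AND Q)) OR S   — double negation
= ((P OR T OR S) AND (NOT T OR NOT Q)) OR S   — De Morgan
= (P OR T OR S OR S) AND (NOT T OR NOT Q OR S)   — distribute OR over AND
= (P OR T OR S) AND (NOT T OR NOT Q OR S)   — simplify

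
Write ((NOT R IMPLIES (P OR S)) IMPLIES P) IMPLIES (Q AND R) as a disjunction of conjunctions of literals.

((NOT R IMPLIES (P OR S)) IMPLIES P) IMPLIES (Q AND R)
= NOT ((NOT R IMPLIES (P OR S)) IMPLIES P) OR (Q AND R)   — eliminate IMPLIES
= NOT (NOT (NOT R IMPLIES (P OR S)) OR P) OR (Q AND R)   — eliminate IMPLIES
= NOT (NOT (NOT NOT R OR P OR S) OR P) OR (Q AND R)   — eliminate IMPLIES
= (NOT NOT (NOT NOT R OR P OR S) AND NOT P) OR (Q AND R)   — De Morgan
= ((NOT NOT R OR P OR S) AND NOT P) OR (Q AND R)   — double negation
= ((R OR P OR S) AND NOT P) OR (Q AND R)   — double negation
= (R AND NOT P) OR (P AND NOT P) OR (S AND NOT P) OR (Q AND R)   — distribute AND over OR
= (R AND NOT P) OR (S AND NOT P) OR (Q AND R)   — simplify

(R AND NOT P) OR (S AND NOT P) OR (Q AND R)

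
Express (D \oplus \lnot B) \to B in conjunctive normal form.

B \lor D

(D \oplus \lnot B) \to B
= \lnot (D \oplus \lnot B) \lor B
= \lnot ((D \lor \lnot B) \land \lnot (D \land \lnot B)) \lor B
= \lnot (D \lor \lnot B) \lor \lnot \lnot (D \land \lnot B) \lor B
= (\lnot D \land \lnot \lnot B) \lor \lnot \lnot (D \land \lnot B) \lor B
= (\lnot D \land B) \lor \lnot \lnot (D \land \lnot B) \lor B
= (\lnot D \land B) \lor (D \land \lnot B) \lor B
= (\lnot D \lor D \lor B) \land (\lnot D \lor \lnot B \lor B) \land (B \lor D \lor B) \land (B \lor \lnot B \lor B)
= B \lor D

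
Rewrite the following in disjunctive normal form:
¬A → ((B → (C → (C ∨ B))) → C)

A ∨ C

¬A → ((B → (C → (C ∨ B))) → C)
⇔ ¬¬A ∨ ((B → (C → (C ∨ B))) → C)   (eliminate →)
⇔ ¬¬A ∨ ¬(B → (C → (C ∨ B))) ∨ C   (eliminate →)
⇔ ¬¬A ∨ ¬(¬B ∨ (C → (C ∨ B))) ∨ C   (eliminate →)
⇔ ¬¬A ∨ ¬(¬B ∨ ¬C ∨ C ∨ B) ∨ C   (eliminate →)
⇔ A ∨ ¬(¬B ∨ ¬C ∨ C ∨ B) ∨ C   (double negation)
⇔ A ∨ (¬¬B ∧ ¬¬C ∧ ¬C ∧ ¬B) ∨ C   (De Morgan)
⇔ A ∨ (B ∧ ¬¬C ∧ ¬C ∧ ¬B) ∨ C   (double negation)
⇔ A ∨ (B ∧ C ∧ ¬C ∧ ¬B) ∨ C   (double negation)
⇔ A ∨ C   (simplify)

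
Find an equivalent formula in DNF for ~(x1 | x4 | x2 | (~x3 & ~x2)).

~(x1 | x4 | x2 | (~x3 & ~x2))
⇔ ~x1 & ~x4 & ~x2 & ~(~x3 & ~x2)   [De Morgan]
⇔ ~x1 & ~x4 & ~x2 & (~~x3 | ~~x2)   [De Morgan]
⇔ ~x1 & ~x4 & ~x2 & (x3 | ~~x2)   [double negation]
⇔ ~x1 & ~x4 & ~x2 & (x3 | x2)   [double negation]
⇔ (~x1 & ~x4 & ~x2 & x3) | (~x1 & ~x4 & ~x2 & x2)   [distribute & over |]
⇔ ~x1 & ~x4 & ~x2 & x3   [simplify]

~x1 & ~x4 & ~x2 & x3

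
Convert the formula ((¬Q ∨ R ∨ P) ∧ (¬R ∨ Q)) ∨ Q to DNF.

((¬Q ∨ R ∨ P) ∧ (¬R ∨ Q)) ∨ Q
= (¬Q ∧ ¬R) ∨ (¬Q ∧ Q) ∨ (R ∧ ¬R) ∨ (R ∧ Q) ∨ (P ∧ ¬R) ∨ (P ∧ Q) ∨ Q
= (¬Q ∧ ¬R) ∨ (P ∧ ¬R) ∨ Q

(¬Q ∧ ¬R) ∨ (P ∧ ¬R) ∨ Q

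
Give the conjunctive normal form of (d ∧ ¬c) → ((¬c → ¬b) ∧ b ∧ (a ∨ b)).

(d ∧ ¬c) → ((¬c → ¬b) ∧ b ∧ (a ∨ b))
≡ ¬(d ∧ ¬c) ∨ ((¬c → ¬b) ∧ b ∧ (a ∨ b))   (eliminate →)
≡ ¬(d ∧ ¬c) ∨ ((¬¬c ∨ ¬b) ∧ b ∧ (a ∨ b))   (eliminate →)
≡ ¬d ∨ ¬¬c ∨ ((¬¬c ∨ ¬b) ∧ b ∧ (a ∨ b))   (De Morgan)
≡ ¬d ∨ c ∨ ((¬¬c ∨ ¬b) ∧ b ∧ (a ∨ b))   (double negation)
≡ ¬d ∨ c ∨ ((c ∨ ¬b) ∧ b ∧ (a ∨ b))   (double negation)
≡ (¬d ∨ c ∨ c ∨ ¬b) ∧ (¬d ∨ c ∨ b) ∧ (¬d ∨ c ∨ a ∨ b)   (distribute ∨ over ∧)
≡ (¬d ∨ c ∨ ¬b) ∧ (¬d ∨ c ∨ b)   (simplify)

(¬d ∨ c ∨ ¬b) ∧ (¬d ∨ c ∨ b)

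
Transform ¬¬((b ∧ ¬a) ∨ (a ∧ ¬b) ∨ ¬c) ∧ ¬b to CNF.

(b ∨ a ∨ ¬c) ∧ ¬b

¬¬((b ∧ ¬a) ∨ (a ∧ ¬b) ∨ ¬c) ∧ ¬b
≡ ((b ∧ ¬a) ∨ (a ∧ ¬b) ∨ ¬c) ∧ ¬b
≡ (b ∨ a ∨ ¬c) ∧ (b ∨ ¬b ∨ ¬c) ∧ (¬a ∨ a ∨ ¬c) ∧ (¬a ∨ ¬b ∨ ¬c) ∧ ¬b
≡ (b ∨ a ∨ ¬c) ∧ ¬b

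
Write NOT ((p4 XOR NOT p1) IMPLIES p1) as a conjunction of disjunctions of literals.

NOT ((p4 XOR NOT p1) IMPLIES p1)
≡ NOT (NOT (p4 XOR NOT p1) OR p1)   — eliminate IMPLIES
≡ NOT (NOT ((p4 OR NOT p1) AND NOT (p4 AND NOT p1)) OR p1)   — expand XOR
≡ NOT NOT ((p4 OR NOT p1) AND NOT (p4 AND NOT p1)) AND NOT p1   — De Morgan
≡ (p4 OR NOT p1) AND NOT (p4 AND NOT p1) AND NOT p1   — double negation
≡ (p4 OR NOT p1) AND (NOT p4 OR NOT NOT p1) AND NOT p1   — De Morgan
≡ (p4 OR NOT p1) AND (NOT p4 OR p1) AND NOT p1   — double negation
≡ (NOT p4 OR p1) AND NOT p1   — simplify

(NOT p4 OR p1) AND NOT p1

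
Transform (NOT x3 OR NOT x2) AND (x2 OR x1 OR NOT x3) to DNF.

NOT x3 OR (NOT x2 AND x1)

(NOT x3 OR NOT x2) AND (x2 OR x1 OR NOT x3)
≡ (NOT x3 AND x2) OR (NOT x3 AND x1) OR (NOT x3 AND NOT x3) OR (NOT x2 AND x2) OR (NOT x2 AND x1) OR (NOT x2 AND NOT x3)   — distribute AND over OR
≡ NOT x3 OR (NOT x2 AND x1)   — simplify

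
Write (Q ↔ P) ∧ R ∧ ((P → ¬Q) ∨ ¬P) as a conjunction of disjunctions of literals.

(¬Q ∨ P) ∧ (¬P ∨ Q) ∧ R ∧ (¬P ∨ ¬Q)

(Q ↔ P) ∧ R ∧ ((P → ¬Q) ∨ ¬P)
= (Q → P) ∧ (P → Q) ∧ R ∧ ((P → ¬Q) ∨ ¬P)
= (¬Q ∨ P) ∧ (P → Q) ∧ R ∧ ((P → ¬Q) ∨ ¬P)
= (¬Q ∨ P) ∧ (¬P ∨ Q) ∧ R ∧ ((P → ¬Q) ∨ ¬P)
= (¬Q ∨ P) ∧ (¬P ∨ Q) ∧ R ∧ (¬P ∨ ¬Q ∨ ¬P)
= (¬Q ∨ P) ∧ (¬P ∨ Q) ∧ R ∧ (¬P ∨ ¬Q)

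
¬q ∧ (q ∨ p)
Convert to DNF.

¬q ∧ p

¬q ∧ (q ∨ p)
⇔ (¬q ∧ q) ∨ (¬q ∧ p)   [distribute ∧ over ∨]
⇔ ¬q ∧ p   [simplify]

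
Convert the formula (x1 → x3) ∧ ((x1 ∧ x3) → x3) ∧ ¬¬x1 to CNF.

(¬x1 ∨ x3) ∧ x1

(x1 → x3) ∧ ((x1 ∧ x3) → x3) ∧ ¬¬x1
= (¬x1 ∨ x3) ∧ ((x1 ∧ x3) → x3) ∧ ¬¬x1   [eliminate →]
= (¬x1 ∨ x3) ∧ (¬(x1 ∧ x3) ∨ x3) ∧ ¬¬x1   [eliminate →]
= (¬x1 ∨ x3) ∧ (¬x1 ∨ ¬x3 ∨ x3) ∧ ¬¬x1   [De Morgan]
= (¬x1 ∨ x3) ∧ (¬x1 ∨ ¬x3 ∨ x3) ∧ x1   [double negation]
= (¬x1 ∨ x3) ∧ x1   [simplify]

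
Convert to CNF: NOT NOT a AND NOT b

a AND NOT b

NOT NOT a AND NOT b
= a AND NOT b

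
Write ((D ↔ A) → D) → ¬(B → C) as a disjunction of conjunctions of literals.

((D ↔ A) → D) → ¬(B → C)
⇔ ¬((D ↔ A) → D) ∨ ¬(B → C)   [eliminate →]
⇔ ¬(¬(D ↔ A) ∨ D) ∨ ¬(B → C)   [eliminate →]
⇔ ¬(¬((D → A) ∧ (A → D)) ∨ D) ∨ ¬(B → C)   [eliminate ↔]
⇔ ¬(¬((¬D ∨ A) ∧ (A → D)) ∨ D) ∨ ¬(B → C)   [eliminate →]
⇔ ¬(¬((¬D ∨ A) ∧ (¬A ∨ D)) ∨ D) ∨ ¬(B → C)   [eliminate →]
⇔ ¬(¬((¬D ∨ A) ∧ (¬A ∨ D)) ∨ D) ∨ ¬(¬B ∨ C)   [eliminate →]
⇔ (¬¬((¬D ∨ A) ∧ (¬A ∨ D)) ∧ ¬D) ∨ ¬(¬B ∨ C)   [De Morgan]
⇔ ((¬D ∨ A) ∧ (¬A ∨ D) ∧ ¬D) ∨ ¬(¬B ∨ C)   [double negation]
⇔ ((¬D ∨ A) ∧ (¬A ∨ D) ∧ ¬D) ∨ (¬¬B ∧ ¬C)   [De Morgan]
⇔ ((¬D ∨ A) ∧ (¬A ∨ D) ∧ ¬D) ∨ (B ∧ ¬C)   [double negation]
⇔ (¬D ∧ ¬A ∧ ¬D) ∨ (¬D ∧ D ∧ ¬D) ∨ (A ∧ ¬A ∧ ¬D) ∨ (A ∧ D ∧ ¬D) ∨ (B ∧ ¬C)   [distribute ∧ over ∨]
⇔ (¬D ∧ ¬A) ∨ (B ∧ ¬C)   [simplify]

(¬D ∧ ¬A) ∨ (B ∧ ¬C)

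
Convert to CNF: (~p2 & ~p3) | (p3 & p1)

(~p2 & ~p3) | (p3 & p1)
= (~p2 | p3) & (~p2 | p1) & (~p3 | p3) & (~p3 | p1)   [distribute | over &]
= (~p2 | p3) & (~p2 | p1) & (~p3 | p1)   [simplify]

(~p2 | p3) & (~p2 | p1) & (~p3 | p1)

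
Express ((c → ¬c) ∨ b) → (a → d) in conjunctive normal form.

((c → ¬c) ∨ b) → (a → d)
≡ ¬((c → ¬c) ∨ b) ∨ (a → d)   [eliminate →]
≡ ¬(¬c ∨ ¬c ∨ b) ∨ (a → d)   [eliminate →]
≡ ¬(¬c ∨ ¬c ∨ b) ∨ ¬a ∨ d   [eliminate →]
≡ (¬¬c ∧ ¬¬c ∧ ¬b) ∨ ¬a ∨ d   [De Morgan]
≡ (c ∧ ¬¬c ∧ ¬b) ∨ ¬a ∨ d   [double negation]
≡ (c ∧ c ∧ ¬b) ∨ ¬a ∨ d   [double negation]
≡ (c ∨ ¬a ∨ d) ∧ (c ∨ ¬a ∨ d) ∧ (¬b ∨ ¬a ∨ d)   [distribute ∨ over ∧]
≡ (c ∨ ¬a ∨ d) ∧ (¬b ∨ ¬a ∨ d)   [simplify]

(c ∨ ¬a ∨ d) ∧ (¬b ∨ ¬a ∨ d)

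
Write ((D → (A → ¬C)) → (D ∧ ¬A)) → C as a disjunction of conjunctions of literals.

((D → (A → ¬C)) → (D ∧ ¬A)) → C
= ¬((D → (A → ¬C)) → (D ∧ ¬A)) ∨ C   (eliminate →)
= ¬(¬(D → (A → ¬C)) ∨ (D ∧ ¬A)) ∨ C   (eliminate →)
= ¬(¬(¬D ∨ (A → ¬C)) ∨ (D ∧ ¬A)) ∨ C   (eliminate →)
= ¬(¬(¬D ∨ ¬A ∨ ¬C) ∨ (D ∧ ¬A)) ∨ C   (eliminate →)
= (¬¬(¬D ∨ ¬A ∨ ¬C) ∧ ¬(D ∧ ¬A)) ∨ C   (De Morgan)
= ((¬D ∨ ¬A ∨ ¬C) ∧ ¬(D ∧ ¬A)) ∨ C   (double negation)
= ((¬D ∨ ¬A ∨ ¬C) ∧ (¬D ∨ ¬¬A)) ∨ C   (De Morgan)
= ((¬D ∨ ¬A ∨ ¬C) ∧ (¬D ∨ A)) ∨ C   (double negation)
= (¬D ∧ ¬D) ∨ (¬D ∧ A) ∨ (¬A ∧ ¬D) ∨ (¬A ∧ A) ∨ (¬C ∧ ¬D) ∨ (¬C ∧ A) ∨ C   (distribute ∧ over ∨)
= ¬D ∨ (¬C ∧ A) ∨ C   (simplify)

¬D ∨ (¬C ∧ A) ∨ C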